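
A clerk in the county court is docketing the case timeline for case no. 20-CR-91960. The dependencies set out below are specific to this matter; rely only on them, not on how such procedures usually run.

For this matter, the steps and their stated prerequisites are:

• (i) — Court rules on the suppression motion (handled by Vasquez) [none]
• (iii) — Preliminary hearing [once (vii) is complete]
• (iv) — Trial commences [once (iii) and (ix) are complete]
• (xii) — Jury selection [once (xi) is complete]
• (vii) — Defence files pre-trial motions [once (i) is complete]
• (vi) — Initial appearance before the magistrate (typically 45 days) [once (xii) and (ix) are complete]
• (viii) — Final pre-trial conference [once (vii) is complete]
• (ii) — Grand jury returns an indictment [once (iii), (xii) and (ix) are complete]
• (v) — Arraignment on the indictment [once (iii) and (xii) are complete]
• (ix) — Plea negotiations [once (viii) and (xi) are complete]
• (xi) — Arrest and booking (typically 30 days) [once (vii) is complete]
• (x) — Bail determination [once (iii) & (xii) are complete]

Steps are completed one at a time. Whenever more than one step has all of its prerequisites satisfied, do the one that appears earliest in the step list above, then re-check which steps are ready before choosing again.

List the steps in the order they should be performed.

Only (i) has no prerequisites, so it is first.
Next only (vii) has its prerequisites met → (vii).
Now (iii), (viii) and (xi) have their prerequisites met. (iii) is listed earlier, so (iii) next.
Ready: (viii) and (xi). (viii) is listed earlier → (viii).
(xi) needed (vii), now all done → (xi).
Now (xii) and (ix) have their prerequisites met. (xii) is listed earlier, so (xii) next.
(v), (ix) and (x) are all available; (v) is listed earlier → (v).
(ix) and (x) are both available; (ix) is listed earlier → (ix).
(iv), (vi), (ii) and (x) are all available; (iv) is listed earlier → (iv).
Now (vi), (ii) and (x) have their prerequisites met. (vi) is listed earlier, so (vi) next.
Now (ii) and (x) have their prerequisites met. (ii) is listed earlier, so (ii) next.
Next only (x) has its prerequisites met → (x).

(i), (vii), (iii), (viii), (xi), (xii), (v), (ix), (iv), (vi), (ii), (x)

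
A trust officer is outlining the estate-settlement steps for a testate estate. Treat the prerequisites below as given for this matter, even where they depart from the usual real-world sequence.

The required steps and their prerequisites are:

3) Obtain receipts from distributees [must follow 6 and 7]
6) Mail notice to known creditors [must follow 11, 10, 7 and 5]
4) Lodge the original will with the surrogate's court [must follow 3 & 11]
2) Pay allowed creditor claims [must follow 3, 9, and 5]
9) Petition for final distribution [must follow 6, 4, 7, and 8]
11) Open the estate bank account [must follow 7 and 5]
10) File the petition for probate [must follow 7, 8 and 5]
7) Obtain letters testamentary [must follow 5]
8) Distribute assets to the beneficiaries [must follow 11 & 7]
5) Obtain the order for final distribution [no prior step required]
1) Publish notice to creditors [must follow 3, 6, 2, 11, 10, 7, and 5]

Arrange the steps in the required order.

5 7 11 8 10 6 3 4 9 2 1

5 is the only step with nothing outstanding, so it goes first.
That leaves 7 as the only ready step → 7.
That leaves 11 as the only ready step → 11.
Next only 8 has its prerequisites met → 8.
Next only 10 has its prerequisites met → 10.
6 needed 11, 10, 7 and 5, now all done → 6.
That leaves 3 as the only ready step → 3.
4 needed 3 and 11, now all done → 4.
9 needed 6, 4, 7 and 8, now all done → 9.
2 needed 3, 9 and 5, now all done → 2.
1 is the only step now ready → 1.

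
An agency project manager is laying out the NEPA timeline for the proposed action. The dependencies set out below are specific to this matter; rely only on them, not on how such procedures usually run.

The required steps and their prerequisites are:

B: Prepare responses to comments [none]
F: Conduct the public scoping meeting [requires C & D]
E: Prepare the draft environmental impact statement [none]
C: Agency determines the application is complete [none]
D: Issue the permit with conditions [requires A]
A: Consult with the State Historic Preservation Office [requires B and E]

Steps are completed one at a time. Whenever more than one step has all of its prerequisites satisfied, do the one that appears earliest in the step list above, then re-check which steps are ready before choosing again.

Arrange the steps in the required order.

B, E, C, A, D, F

B, E and C have no prerequisites; B is listed earlier, so B is first.
E and C are both available; E is listed earlier → E.
Now C and A have their prerequisites met. C is listed earlier, so C next.
A needed B and E, now all done → A.
D is the only step now ready → D.
F is the only step now ready → F.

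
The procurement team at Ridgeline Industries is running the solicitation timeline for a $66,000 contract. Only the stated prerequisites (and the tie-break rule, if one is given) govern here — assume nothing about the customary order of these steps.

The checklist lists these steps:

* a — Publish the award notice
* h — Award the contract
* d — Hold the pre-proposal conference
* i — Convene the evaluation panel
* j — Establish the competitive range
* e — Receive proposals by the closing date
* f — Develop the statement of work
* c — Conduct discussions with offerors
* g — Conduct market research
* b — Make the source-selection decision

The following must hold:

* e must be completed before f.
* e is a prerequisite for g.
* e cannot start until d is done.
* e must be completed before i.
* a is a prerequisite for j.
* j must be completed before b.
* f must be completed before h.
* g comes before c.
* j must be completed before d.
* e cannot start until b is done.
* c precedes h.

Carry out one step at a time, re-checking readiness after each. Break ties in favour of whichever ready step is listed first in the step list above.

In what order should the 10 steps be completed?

a has no prerequisites → a first.
j needed a, now all done → j.
Ready: d and b. d is listed earlier → d.
That leaves b as the only ready step → b.
e needed d and b, now all done → e.
Ready: i, f and g. i is listed earlier → i.
Now f and g have their prerequisites met. f is listed earlier, so f next.
g is the only step now ready → g.
Next only c has its prerequisites met → c.
h is the only step now ready → h.

a j d b e i f g c h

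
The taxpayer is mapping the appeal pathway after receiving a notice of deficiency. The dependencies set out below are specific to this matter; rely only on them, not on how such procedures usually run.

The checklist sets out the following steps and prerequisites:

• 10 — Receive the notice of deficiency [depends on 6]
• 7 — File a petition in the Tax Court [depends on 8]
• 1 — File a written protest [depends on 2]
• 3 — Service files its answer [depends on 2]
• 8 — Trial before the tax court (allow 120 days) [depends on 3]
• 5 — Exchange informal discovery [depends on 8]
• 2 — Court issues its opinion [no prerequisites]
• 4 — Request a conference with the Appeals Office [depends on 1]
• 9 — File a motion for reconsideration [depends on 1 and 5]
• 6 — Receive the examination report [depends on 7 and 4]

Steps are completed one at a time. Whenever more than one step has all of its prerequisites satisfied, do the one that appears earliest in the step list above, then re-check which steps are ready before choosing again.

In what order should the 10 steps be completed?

2 1 3 8 7 5 4 9 6 10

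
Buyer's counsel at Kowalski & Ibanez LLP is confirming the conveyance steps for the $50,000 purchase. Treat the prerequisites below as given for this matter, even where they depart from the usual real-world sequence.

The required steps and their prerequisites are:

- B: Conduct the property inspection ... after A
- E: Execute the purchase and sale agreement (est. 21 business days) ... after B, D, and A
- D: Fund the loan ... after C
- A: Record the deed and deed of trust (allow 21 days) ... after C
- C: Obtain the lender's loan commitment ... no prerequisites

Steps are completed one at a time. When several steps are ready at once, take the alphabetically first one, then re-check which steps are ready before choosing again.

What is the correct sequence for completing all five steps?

C → A → B → D → E

C is the only step with nothing outstanding, so it goes first.
Now A and D have their prerequisites met. A has the earlier label, so A next.
B now also ready, so the ready set is {B, D}; B has the earlier label → B.
D needed C, now all done → D.
E is the only step now ready → E.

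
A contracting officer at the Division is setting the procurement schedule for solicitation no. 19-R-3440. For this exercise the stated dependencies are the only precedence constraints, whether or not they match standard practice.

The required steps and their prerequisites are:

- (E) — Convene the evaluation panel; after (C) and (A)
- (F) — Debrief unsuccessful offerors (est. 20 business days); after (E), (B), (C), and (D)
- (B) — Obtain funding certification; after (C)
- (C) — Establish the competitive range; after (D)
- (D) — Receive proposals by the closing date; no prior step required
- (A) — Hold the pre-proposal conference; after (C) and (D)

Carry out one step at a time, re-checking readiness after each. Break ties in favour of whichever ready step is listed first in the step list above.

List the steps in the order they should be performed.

(D) (C) (B) (A) (E) (F)

(D) has no prerequisites → (D) first.
(C) needed (D), now all done → (C).
Ready: (B) and (A). (B) is listed earlier → (B).
(A) needed (C) and (D), now all done → (A).
(E) needed (C) and (A), now all done → (E).
Next only (F) has its prerequisites met → (F).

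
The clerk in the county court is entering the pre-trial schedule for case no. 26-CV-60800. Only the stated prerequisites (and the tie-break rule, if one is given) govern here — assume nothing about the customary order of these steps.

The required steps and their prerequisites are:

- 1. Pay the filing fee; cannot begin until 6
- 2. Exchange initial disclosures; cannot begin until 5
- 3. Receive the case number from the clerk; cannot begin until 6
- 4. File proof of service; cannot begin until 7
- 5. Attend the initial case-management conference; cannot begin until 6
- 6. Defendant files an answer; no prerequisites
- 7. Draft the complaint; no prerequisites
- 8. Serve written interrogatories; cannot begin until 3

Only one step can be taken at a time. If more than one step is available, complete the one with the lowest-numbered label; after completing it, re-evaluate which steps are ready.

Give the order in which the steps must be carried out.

6 1 3 5 2 7 4 8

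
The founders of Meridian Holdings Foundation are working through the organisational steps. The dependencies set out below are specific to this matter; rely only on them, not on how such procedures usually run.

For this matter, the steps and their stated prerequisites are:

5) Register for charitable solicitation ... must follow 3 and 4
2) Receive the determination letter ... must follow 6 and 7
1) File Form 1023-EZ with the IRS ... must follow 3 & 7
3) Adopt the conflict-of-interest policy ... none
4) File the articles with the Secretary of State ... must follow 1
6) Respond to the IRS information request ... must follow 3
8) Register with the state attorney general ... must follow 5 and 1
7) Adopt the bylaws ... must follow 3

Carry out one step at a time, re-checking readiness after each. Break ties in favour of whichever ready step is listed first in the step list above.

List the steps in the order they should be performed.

3 has no prerequisites → 3 first.
Now 6 and 7 have their prerequisites met. 6 is listed earlier, so 6 next.
7 needed 3, now all done → 7.
Now 2 and 1 have their prerequisites met. 2 is listed earlier, so 2 next.
1 is the only step now ready → 1.
That leaves 4 as the only ready step → 4.
5 needed 3 and 4, now all done → 5.
8 is the only step now ready → 8.

3, 6, 7, 2, 1, 4, 5, 8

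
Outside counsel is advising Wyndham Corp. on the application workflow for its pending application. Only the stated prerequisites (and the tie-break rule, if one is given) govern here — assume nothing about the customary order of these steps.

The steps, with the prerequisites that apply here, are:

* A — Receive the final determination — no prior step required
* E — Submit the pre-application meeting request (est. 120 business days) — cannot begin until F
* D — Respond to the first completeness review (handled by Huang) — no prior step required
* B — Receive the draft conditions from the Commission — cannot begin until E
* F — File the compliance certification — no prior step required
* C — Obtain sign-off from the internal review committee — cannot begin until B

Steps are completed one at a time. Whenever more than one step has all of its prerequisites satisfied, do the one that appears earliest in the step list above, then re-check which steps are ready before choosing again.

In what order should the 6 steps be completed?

A, D, F, E, B, C

Nothing is required for A, D and F. A is listed earlier → A first.
Ready: D and F. D is listed earlier → D.
That leaves F as the only ready step → F.
Next only E has its prerequisites met → E.
B needed E, now all done → B.
That leaves C as the only ready step → C.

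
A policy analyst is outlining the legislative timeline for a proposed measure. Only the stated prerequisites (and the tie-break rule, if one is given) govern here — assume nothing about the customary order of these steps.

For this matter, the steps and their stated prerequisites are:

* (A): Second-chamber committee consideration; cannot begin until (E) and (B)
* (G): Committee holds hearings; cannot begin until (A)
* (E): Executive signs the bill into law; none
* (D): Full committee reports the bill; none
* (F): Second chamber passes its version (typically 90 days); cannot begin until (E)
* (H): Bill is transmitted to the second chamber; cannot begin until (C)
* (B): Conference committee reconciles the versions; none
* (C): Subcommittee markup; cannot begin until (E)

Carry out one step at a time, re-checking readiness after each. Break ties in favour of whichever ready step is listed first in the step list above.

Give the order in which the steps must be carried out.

(E), (D) and (B) have no prerequisites; (E) is listed earlier, so (E) is first.
(F) and (C) now also ready, so the ready set is {(D), (F), (B), (C)}; (D) is listed earlier → (D).
(F), (B) and (C) are all available; (F) is listed earlier → (F).
(B) and (C) are both available; (B) is listed earlier → (B).
Ready: (A) and (C). (A) is listed earlier → (A).
(G) now also ready, so the ready set is {(G), (C)}; (G) is listed earlier → (G).
Next only (C) has its prerequisites met → (C).
That leaves (H) as the only ready step → (H).

(E), (D), (F), (B), (A), (G), (C), (H)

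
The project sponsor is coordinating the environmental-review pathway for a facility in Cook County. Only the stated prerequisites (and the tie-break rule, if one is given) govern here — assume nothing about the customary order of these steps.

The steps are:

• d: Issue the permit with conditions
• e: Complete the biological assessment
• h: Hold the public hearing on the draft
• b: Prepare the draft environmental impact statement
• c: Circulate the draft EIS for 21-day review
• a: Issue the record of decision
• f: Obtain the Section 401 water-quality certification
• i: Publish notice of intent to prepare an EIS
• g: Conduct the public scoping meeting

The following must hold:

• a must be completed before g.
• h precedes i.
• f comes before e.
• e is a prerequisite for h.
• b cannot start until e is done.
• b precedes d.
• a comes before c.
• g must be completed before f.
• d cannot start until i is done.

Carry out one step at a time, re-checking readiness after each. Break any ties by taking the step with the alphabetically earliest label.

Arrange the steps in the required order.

a c g f e b h i d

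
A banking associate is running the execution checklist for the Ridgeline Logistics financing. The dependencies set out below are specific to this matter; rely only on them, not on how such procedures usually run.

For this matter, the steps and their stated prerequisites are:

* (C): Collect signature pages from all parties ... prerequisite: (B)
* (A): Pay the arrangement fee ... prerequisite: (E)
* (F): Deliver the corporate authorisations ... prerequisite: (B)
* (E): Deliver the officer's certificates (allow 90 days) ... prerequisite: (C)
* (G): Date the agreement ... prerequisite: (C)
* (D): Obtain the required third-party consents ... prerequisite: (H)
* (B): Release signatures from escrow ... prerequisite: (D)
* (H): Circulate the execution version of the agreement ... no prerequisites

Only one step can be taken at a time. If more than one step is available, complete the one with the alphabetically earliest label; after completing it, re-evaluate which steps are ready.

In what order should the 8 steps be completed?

(H), (D), (B), (C), (E), (A), (F), (G)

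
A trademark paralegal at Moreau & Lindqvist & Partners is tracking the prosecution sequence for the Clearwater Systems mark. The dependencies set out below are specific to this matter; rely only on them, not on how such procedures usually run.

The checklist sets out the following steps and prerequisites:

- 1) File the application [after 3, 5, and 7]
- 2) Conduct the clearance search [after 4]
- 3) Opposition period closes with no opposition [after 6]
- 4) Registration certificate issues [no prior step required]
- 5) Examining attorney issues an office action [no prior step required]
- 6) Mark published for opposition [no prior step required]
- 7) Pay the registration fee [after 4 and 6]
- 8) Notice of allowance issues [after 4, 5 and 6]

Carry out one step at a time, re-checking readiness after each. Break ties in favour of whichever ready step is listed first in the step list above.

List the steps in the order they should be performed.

4, 5 and 6 have no prerequisites; 4 is listed earlier, so 4 is first.
Ready: 2, 5 and 6. 2 is listed earlier → 2.
Ready: 5 and 6. 5 is listed earlier → 5.
6 is the only step now ready → 6.
3, 7 and 8 are all available; 3 is listed earlier → 3.
Now 7 and 8 have their prerequisites met. 7 is listed earlier, so 7 next.
Ready: 1 and 8. 1 is listed earlier → 1.
8 is the only step now ready → 8.

4 → 2 → 5 → 6 → 3 → 7 → 1 → 8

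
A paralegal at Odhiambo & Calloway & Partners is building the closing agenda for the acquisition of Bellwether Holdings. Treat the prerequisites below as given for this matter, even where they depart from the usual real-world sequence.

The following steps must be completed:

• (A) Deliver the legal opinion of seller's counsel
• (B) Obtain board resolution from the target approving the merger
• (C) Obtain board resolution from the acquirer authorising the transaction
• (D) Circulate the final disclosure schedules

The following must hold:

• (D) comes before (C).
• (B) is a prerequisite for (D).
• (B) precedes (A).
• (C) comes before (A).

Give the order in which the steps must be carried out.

Only (B) has no prerequisites, so it is first.
(D) needed (B), now all done → (D).
That leaves (C) as the only ready step → (C).
That leaves (A) as the only ready step → (A).

(B), (D), (C), (A)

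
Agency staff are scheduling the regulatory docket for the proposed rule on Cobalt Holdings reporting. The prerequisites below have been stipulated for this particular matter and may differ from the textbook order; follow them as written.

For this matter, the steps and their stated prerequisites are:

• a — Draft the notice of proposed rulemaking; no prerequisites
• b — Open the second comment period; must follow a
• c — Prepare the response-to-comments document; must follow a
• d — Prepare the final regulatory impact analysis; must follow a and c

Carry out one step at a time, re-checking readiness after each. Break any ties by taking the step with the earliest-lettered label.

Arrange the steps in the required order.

a is the only step with nothing outstanding, so it goes first.
b and c are both available; b has the earlier label → b.
c is the only step now ready → c.
d is the only step now ready → d.

a b c d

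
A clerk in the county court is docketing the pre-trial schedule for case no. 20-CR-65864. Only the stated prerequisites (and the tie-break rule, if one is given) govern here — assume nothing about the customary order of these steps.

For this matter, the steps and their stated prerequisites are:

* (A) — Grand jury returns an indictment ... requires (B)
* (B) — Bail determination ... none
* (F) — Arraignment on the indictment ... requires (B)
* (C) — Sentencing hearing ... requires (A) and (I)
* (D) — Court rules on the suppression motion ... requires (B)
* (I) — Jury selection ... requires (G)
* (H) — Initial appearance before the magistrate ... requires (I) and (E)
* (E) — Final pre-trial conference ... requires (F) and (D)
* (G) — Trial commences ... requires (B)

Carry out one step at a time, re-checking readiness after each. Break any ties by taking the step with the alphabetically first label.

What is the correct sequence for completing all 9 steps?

(B) (A) (D) (F) (E) (G) (I) (C) (H)

(B) has no prerequisites → (B) first.
(A), (D), (F) and (G) are all available; (A) has the earlier label → (A).
Now (D), (F) and (G) have their prerequisites met. (D) has the earlier label, so (D) next.
Now (F) and (G) have their prerequisites met. (F) has the earlier label, so (F) next.
(E) now also ready, so the ready set is {(E), (G)}; (E) has the earlier label → (E).
(G) needed (B), now all done → (G).
(I) is the only step now ready → (I).
Ready: (C) and (H). (C) has the earlier label → (C).
(H) is the only step now ready → (H).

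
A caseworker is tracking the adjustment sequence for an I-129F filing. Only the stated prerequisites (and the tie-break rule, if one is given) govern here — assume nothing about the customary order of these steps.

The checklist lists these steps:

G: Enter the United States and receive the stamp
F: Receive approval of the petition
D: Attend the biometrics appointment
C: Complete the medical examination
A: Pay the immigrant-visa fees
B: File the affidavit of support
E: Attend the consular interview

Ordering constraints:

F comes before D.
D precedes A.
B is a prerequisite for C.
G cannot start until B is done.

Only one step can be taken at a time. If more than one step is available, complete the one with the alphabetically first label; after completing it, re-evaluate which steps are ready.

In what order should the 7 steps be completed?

B, C, E, F, D, A, G

Nothing is required for B, E and F. B has the earlier label → B first.
C and G now also ready, so the ready set is {C, E, F, G}; C has the earlier label → C.
E, F and G are all available; E has the earlier label → E.
Ready: F and G. F has the earlier label → F.
D now also ready, so the ready set is {D, G}; D has the earlier label → D.
A now also ready, so the ready set is {A, G}; A has the earlier label → A.
Next only G has its prerequisites met → G.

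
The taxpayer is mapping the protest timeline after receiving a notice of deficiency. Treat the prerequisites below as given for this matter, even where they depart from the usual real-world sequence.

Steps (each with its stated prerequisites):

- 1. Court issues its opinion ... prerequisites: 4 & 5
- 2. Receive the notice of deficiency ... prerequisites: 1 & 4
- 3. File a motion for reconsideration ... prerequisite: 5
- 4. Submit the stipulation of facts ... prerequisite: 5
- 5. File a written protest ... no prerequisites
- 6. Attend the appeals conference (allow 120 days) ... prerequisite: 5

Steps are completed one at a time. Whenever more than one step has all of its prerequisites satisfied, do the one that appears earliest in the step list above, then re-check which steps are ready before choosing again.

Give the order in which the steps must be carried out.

5 3 4 1 2 6

5 is the only step with nothing outstanding, so it goes first.
Now 3, 4 and 6 have their prerequisites met. 3 is listed earlier, so 3 next.
Now 4 and 6 have their prerequisites met. 4 is listed earlier, so 4 next.
1 now also ready, so the ready set is {1, 6}; 1 is listed earlier → 1.
Ready: 2 and 6. 2 is listed earlier → 2.
6 is the only step now ready → 6.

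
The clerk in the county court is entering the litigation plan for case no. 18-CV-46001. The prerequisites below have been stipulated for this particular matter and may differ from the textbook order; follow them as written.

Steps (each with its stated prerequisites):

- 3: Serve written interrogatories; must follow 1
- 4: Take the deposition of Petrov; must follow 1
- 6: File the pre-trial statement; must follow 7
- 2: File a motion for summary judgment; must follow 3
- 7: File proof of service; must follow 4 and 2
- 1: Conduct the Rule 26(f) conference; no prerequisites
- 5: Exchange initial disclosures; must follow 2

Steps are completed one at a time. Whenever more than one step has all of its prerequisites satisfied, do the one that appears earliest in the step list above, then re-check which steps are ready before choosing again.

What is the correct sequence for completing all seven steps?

Only 1 has no prerequisites, so it is first.
Now 3 and 4 have their prerequisites met. 3 is listed earlier, so 3 next.
2 now also ready, so the ready set is {4, 2}; 4 is listed earlier → 4.
Next only 2 has its prerequisites met → 2.
Ready: 7 and 5. 7 is listed earlier → 7.
6 now also ready, so the ready set is {6, 5}; 6 is listed earlier → 6.
5 is the only step now ready → 5.

1, 3, 4, 2, 7, 6, 5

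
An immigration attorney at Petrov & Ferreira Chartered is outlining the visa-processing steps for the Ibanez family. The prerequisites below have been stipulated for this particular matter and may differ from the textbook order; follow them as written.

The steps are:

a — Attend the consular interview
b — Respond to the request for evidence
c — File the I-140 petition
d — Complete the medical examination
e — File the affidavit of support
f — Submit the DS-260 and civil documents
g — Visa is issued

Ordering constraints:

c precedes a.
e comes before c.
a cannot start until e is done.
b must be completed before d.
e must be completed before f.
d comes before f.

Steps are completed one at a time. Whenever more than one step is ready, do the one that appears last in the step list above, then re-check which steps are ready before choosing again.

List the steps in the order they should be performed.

Nothing is required for g, e and b. g is listed later → g first.
Ready: e and b. e is listed later → e.
Now c and b have their prerequisites met. c is listed later, so c next.
Ready: b and a. b is listed later → b.
Ready: d and a. d is listed later → d.
f now also ready, so the ready set is {f, a}; f is listed later → f.
Next only a has its prerequisites met → a.

g → e → c → b → d → f → a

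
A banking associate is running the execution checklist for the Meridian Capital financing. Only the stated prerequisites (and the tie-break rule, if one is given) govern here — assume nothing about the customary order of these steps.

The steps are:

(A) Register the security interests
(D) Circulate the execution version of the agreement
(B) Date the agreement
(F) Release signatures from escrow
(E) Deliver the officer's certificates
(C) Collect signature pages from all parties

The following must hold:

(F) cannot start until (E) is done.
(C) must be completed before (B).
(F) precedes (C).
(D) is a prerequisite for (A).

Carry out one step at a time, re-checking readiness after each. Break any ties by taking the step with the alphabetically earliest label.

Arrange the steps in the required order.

(D) (A) (E) (F) (C) (B)

(D) and (E) have no prerequisites; (D) has the earlier label, so (D) is first.
Now (A) and (E) have their prerequisites met. (A) has the earlier label, so (A) next.
Next only (E) has its prerequisites met → (E).
That leaves (F) as the only ready step → (F).
(C) is the only step now ready → (C).
That leaves (B) as the only ready step → (B).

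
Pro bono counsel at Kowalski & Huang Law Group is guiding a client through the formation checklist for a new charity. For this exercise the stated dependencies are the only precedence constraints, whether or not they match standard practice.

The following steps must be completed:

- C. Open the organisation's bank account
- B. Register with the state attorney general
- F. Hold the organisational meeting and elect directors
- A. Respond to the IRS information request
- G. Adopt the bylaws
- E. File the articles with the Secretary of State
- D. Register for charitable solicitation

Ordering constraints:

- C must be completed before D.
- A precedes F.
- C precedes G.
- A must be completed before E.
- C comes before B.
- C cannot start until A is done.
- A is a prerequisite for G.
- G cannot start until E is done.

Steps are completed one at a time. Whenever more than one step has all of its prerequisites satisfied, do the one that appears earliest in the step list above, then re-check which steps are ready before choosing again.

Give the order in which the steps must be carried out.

A, C, B, F, E, G, D

A has no prerequisites → A first.
C, F and E are all available; C is listed earlier → C.
Ready: B, F, E and D. B is listed earlier → B.
Now F, E and D have their prerequisites met. F is listed earlier, so F next.
Ready: E and D. E is listed earlier → E.
G now also ready, so the ready set is {G, D}; G is listed earlier → G.
D needed C, now all done → D.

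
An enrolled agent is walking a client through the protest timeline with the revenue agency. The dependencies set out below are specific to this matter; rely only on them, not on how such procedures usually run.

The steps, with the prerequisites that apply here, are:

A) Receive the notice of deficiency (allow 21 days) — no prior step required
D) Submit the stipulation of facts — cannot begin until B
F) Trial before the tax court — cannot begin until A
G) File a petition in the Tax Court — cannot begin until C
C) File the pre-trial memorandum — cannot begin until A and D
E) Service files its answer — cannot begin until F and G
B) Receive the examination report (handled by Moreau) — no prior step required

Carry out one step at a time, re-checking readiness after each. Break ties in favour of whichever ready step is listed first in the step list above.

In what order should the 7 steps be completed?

A → F → B → D → C → G → E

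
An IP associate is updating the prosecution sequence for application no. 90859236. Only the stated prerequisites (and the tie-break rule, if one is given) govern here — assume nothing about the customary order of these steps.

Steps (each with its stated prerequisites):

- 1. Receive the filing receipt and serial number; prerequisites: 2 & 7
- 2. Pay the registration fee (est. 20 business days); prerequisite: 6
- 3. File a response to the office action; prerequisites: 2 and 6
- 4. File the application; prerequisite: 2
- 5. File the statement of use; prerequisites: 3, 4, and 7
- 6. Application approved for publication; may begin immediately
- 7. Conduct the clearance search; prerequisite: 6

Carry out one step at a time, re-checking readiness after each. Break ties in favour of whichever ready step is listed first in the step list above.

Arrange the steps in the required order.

6, 2, 3, 4, 7, 1, 5

Only 6 has no prerequisites, so it is first.
Now 2 and 7 have their prerequisites met. 2 is listed earlier, so 2 next.
3 and 4 now also ready, so the ready set is {3, 4, 7}; 3 is listed earlier → 3.
Ready: 4 and 7. 4 is listed earlier → 4.
7 needed 6, now all done → 7.
Now 1 and 5 have their prerequisites met. 1 is listed earlier, so 1 next.
Next only 5 has its prerequisites met → 5.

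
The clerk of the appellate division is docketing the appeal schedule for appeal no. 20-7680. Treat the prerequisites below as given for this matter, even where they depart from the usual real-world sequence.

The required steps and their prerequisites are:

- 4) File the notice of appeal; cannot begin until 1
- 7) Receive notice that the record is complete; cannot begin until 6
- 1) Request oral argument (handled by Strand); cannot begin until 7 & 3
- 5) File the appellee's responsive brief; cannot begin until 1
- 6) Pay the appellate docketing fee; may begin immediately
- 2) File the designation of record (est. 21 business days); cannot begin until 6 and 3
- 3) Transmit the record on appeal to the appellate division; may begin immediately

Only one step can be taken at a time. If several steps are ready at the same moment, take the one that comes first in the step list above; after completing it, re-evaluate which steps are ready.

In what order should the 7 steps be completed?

6, 7, 3, 1, 4, 5, 2

Nothing is required for 6 and 3. 6 is listed earlier → 6 first.
Now 7 and 3 have their prerequisites met. 7 is listed earlier, so 7 next.
That leaves 3 as the only ready step → 3.
1 and 2 are both available; 1 is listed earlier → 1.
Ready: 4, 5 and 2. 4 is listed earlier → 4.
Now 5 and 2 have their prerequisites met. 5 is listed earlier, so 5 next.
2 needed 6 and 3, now all done → 2.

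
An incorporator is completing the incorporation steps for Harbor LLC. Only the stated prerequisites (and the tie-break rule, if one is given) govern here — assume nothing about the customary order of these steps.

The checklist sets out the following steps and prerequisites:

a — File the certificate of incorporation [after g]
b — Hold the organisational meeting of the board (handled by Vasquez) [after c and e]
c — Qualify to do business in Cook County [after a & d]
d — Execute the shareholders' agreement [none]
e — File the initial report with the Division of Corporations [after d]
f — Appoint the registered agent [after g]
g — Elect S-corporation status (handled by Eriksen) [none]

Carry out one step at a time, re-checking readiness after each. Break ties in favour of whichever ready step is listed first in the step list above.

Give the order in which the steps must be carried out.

d → e → g → a → c → b → f

d and g have no prerequisites; d is listed earlier, so d is first.
e now also ready, so the ready set is {e, g}; e is listed earlier → e.
That leaves g as the only ready step → g.
a and f are both available; a is listed earlier → a.
Ready: c and f. c is listed earlier → c.
b now also ready, so the ready set is {b, f}; b is listed earlier → b.
Next only f has its prerequisites met → f.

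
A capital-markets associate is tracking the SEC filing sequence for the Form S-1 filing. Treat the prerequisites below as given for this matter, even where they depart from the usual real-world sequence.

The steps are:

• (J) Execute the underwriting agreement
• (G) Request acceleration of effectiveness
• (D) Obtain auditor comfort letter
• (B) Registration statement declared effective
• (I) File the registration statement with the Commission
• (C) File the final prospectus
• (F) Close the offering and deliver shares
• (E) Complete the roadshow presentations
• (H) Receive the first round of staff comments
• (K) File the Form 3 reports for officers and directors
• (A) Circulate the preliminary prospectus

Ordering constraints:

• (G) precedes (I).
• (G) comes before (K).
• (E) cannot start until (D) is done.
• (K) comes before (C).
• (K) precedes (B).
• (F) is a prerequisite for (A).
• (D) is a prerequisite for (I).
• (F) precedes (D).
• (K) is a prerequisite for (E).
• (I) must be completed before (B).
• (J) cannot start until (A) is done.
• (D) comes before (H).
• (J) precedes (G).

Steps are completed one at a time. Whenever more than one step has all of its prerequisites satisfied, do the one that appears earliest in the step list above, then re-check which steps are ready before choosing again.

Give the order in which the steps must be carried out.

(F) → (D) → (H) → (A) → (J) → (G) → (I) → (K) → (B) → (C) → (E)

(F) has no prerequisites → (F) first.
Now (D) and (A) have their prerequisites met. (D) is listed earlier, so (D) next.
(H) and (A) are both available; (H) is listed earlier → (H).
(A) needed (F), now all done → (A).
(J) needed (A), now all done → (J).
That leaves (G) as the only ready step → (G).
Now (I) and (K) have their prerequisites met. (I) is listed earlier, so (I) next.
That leaves (K) as the only ready step → (K).
Now (B), (C) and (E) have their prerequisites met. (B) is listed earlier, so (B) next.
Now (C) and (E) have their prerequisites met. (C) is listed earlier, so (C) next.
(E) is the only step now ready → (E).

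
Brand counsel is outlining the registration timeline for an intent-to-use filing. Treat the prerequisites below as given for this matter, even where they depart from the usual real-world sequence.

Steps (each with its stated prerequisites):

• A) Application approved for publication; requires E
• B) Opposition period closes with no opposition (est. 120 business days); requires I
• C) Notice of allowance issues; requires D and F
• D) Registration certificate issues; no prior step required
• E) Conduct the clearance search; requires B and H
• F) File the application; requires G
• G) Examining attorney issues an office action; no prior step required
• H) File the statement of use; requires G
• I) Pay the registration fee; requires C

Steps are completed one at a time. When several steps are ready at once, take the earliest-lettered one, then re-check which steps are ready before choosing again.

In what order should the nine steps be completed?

D, G, F, C, H, I, B, E, A

D and G have no prerequisites; D has the earlier label, so D is first.
G is the only step now ready → G.
Ready: F and H. F has the earlier label → F.
C and H are both available; C has the earlier label → C.
Now H and I have their prerequisites met. H has the earlier label, so H next.
Next only I has its prerequisites met → I.
B needed I, now all done → B.
Next only E has its prerequisites met → E.
Next only A has its prerequisites met → A.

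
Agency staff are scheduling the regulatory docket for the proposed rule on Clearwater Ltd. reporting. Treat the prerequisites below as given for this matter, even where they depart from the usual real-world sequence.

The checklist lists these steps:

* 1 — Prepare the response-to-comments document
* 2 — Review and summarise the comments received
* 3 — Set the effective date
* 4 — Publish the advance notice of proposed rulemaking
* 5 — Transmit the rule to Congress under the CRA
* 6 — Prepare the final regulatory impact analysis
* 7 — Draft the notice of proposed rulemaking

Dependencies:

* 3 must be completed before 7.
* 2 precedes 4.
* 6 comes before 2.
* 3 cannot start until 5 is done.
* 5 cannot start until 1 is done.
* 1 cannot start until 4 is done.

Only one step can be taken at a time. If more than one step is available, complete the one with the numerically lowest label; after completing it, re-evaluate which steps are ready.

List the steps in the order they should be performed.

6, 2, 4, 1, 5, 3, 7

Only 6 has no prerequisites, so it is first.
2 is the only step now ready → 2.
4 is the only step now ready → 4.
That leaves 1 as the only ready step → 1.
5 needed 1, now all done → 5.
3 is the only step now ready → 3.
7 needed 3, now all done → 7.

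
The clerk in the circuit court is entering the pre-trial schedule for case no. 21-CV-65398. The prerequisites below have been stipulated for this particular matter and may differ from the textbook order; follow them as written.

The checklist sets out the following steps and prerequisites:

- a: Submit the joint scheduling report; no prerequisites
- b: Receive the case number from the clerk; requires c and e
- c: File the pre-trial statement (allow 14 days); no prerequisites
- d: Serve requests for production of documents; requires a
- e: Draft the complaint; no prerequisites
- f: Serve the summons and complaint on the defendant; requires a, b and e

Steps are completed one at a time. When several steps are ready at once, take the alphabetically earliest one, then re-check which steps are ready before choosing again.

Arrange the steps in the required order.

a, c, d, e, b, f

a, c and e have no prerequisites; a has the earlier label, so a is first.
c, d and e are all available; c has the earlier label → c.
d and e are both available; d has the earlier label → d.
That leaves e as the only ready step → e.
Next only b has its prerequisites met → b.
f needed a, b and e, now all done → f.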